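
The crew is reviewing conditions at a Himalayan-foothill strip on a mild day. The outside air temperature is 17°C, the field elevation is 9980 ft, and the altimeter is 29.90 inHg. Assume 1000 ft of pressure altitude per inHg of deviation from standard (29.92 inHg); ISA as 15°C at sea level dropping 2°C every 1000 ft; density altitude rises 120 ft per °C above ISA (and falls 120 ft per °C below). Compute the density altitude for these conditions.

Pressure altitude = 9980 + (29.92 − 29.90) × 1000 = 9980 + (+20) = 10000 ft.
ISA temperature at 10000 ft = 15 − 2 × (10000/1000) = -5°C.
ISA deviation = 17 − (-5) = +22°C.
Density altitude = 10000 + 120 × (22) = 12640 ft.

12640 ft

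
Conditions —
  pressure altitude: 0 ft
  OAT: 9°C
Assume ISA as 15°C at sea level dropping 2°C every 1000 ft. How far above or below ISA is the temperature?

ISA-6°C

ISA temperature at 0 ft = 15 − 2 × (0/1000) = 15°C.
Deviation = OAT − ISA = 9 − 15 = -6°C.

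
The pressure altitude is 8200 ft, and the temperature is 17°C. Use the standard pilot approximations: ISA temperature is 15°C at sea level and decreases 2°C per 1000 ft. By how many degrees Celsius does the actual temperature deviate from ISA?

ISA temperature at 8200 ft = 15 − 2 × (8200/1000) = -1.4°C.
Deviation = OAT − ISA = 17 − (-1.4) = +18.4°C.

ISA+18.4°C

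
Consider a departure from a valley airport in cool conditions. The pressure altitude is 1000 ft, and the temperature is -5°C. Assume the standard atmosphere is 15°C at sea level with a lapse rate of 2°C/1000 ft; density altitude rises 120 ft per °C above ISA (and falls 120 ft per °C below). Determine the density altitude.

-1160 ft

ISA temperature at 1000 ft = 15 − 2 × (1000/1000) = 13°C.
ISA deviation = -5 − 13 = -18°C.
Density altitude = 1000 + 120 × (-18) = 1000 + (-2160) = -1160 ft.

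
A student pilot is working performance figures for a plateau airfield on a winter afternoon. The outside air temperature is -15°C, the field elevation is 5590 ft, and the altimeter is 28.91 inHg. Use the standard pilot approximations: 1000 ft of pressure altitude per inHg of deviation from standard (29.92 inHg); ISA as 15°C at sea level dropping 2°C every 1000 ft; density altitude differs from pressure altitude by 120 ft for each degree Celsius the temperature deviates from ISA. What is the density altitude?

4584 ft

Pressure altitude = 5590 + (29.92 − 28.91) × 1000 = 5590 + (+1010) = 6600 ft.
ISA temperature at 6600 ft = 15 − 2 × (6600/1000) = 1.8°C.
ISA deviation = -15 − 1.8 = -16.8°C.
Density altitude = 6600 + 120 × (-16.8) = 4584 ft.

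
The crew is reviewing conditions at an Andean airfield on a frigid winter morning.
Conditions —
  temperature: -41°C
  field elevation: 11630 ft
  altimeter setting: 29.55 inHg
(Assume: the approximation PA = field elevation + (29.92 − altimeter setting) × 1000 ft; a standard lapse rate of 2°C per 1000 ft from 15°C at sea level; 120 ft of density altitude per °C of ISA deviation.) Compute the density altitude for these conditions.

Pressure altitude = 11630 + (29.92 − 29.55) × 1000 = 11630 + (+370) = 12000 ft.
ISA temperature at 12000 ft = 15 − 2 × (12000/1000) = -9°C.
ISA deviation = -41 − (-9) = -32°C.
Density altitude = 12000 + 120 × (-32) = 8160 ft.

8160 ft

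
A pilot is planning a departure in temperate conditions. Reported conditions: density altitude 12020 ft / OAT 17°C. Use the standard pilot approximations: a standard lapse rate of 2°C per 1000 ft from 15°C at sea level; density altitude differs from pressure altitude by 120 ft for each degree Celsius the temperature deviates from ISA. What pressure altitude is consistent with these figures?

9500 ft

DA = PA + 120 × (OAT − (15 − 2·PA/1000)) = PA + 120·OAT − 1800 + 0.24·PA = 1.24·PA + 120·OAT − 1800.
So 1.24·PA = 12020 − 120 × 17 + 1800 = 11780.
PA = 11780 / 1.24 = 9500 ft.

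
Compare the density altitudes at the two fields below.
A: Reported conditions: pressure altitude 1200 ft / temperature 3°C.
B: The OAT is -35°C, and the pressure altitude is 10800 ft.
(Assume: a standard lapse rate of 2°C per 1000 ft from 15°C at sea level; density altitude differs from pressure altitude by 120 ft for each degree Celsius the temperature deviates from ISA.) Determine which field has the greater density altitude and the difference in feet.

B by 7344 ft

A: ISA temp = 12.6°C, deviation -9.6°C, DA = 1200 + 120 × (-9.6) = 48 ft.
B: ISA temp = -6.6°C, deviation -28.4°C, DA = 10800 + 120 × (-28.4) = 7392 ft.
B is higher by 7392 − 48 = 7344 ft.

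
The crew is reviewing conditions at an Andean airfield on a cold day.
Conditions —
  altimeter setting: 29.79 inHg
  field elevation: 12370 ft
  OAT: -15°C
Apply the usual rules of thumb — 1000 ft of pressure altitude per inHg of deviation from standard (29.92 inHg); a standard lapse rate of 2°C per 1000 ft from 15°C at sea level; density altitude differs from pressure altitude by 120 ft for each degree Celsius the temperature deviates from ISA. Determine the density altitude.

11900 ft

Pressure altitude = 12370 + (29.92 − 29.79) × 1000 = 12370 + (+130) = 12500 ft.
ISA temperature at 12500 ft = 15 − 2 × (12500/1000) = -10°C.
ISA deviation = -15 − (-10) = -5°C.
Density altitude = 12500 + 120 × (-5) = 11900 ft.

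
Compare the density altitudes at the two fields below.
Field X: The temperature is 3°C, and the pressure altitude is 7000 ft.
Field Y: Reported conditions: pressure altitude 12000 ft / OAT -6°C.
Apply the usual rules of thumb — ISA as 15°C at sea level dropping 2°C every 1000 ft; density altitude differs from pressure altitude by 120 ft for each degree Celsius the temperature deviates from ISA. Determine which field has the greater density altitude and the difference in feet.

Field X: ISA temp = 1°C, deviation +2°C, DA = 7000 + 120 × 2 = 7240 ft.
Field Y: ISA temp = -9°C, deviation +3°C, DA = 12000 + 120 × 3 = 12360 ft.
Field Y is higher by 12360 − 7240 = 5120 ft.

Field Y by 5120 ft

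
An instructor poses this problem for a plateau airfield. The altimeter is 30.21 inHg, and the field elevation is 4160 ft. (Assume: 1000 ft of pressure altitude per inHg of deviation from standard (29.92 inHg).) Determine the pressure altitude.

3870 ft

Pressure correction = (29.92 − 30.21) × 1000 = -290 ft.
Pressure altitude = 4160 + (-290) = 3870 ft.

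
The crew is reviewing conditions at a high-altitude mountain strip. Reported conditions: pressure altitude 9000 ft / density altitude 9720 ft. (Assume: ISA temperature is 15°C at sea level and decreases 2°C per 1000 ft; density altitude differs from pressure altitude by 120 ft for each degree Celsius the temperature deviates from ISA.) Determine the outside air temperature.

3°C

Density altitude − pressure altitude = 9720 − 9000 = +720 ft.
At 120 ft/°C that is an ISA deviation of 720/120 = +6°C.
ISA temperature at 9000 ft = 15 − 2 × (9000/1000) = -3°C.
OAT = ISA + deviation = -3 + (+6) = 3°C.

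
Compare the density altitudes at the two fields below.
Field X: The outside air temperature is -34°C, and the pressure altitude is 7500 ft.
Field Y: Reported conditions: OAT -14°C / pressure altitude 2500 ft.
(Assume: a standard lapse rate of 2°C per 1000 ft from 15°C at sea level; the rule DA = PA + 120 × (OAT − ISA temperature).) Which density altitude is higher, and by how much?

Field X: ISA temp = 0°C, deviation -34°C, DA = 7500 + 120 × (-34) = 3420 ft.
Field Y: ISA temp = 10°C, deviation -24°C, DA = 2500 + 120 × (-24) = -380 ft.
Field X is higher by 3420 − (-380) = 3800 ft.

Field X by 3800 ft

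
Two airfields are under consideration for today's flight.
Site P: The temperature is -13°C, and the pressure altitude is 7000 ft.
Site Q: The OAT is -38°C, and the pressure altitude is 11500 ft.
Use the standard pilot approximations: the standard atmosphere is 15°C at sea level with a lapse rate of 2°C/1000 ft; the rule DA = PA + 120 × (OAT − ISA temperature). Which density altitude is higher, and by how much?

Site P: ISA temp = 1°C, deviation -14°C, DA = 7000 + 120 × (-14) = 5320 ft.
Site Q: ISA temp = -8°C, deviation -30°C, DA = 11500 + 120 × (-30) = 7900 ft.
Site Q is higher by 7900 − 5320 = 2580 ft.

Site Q by 2580 ft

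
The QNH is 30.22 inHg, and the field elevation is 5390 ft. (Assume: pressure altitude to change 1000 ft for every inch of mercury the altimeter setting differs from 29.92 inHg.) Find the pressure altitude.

5090 ft

Pressure correction = (29.92 − 30.22) × 1000 = -300 ft.
Pressure altitude = 5390 + (-300) = 5090 ft.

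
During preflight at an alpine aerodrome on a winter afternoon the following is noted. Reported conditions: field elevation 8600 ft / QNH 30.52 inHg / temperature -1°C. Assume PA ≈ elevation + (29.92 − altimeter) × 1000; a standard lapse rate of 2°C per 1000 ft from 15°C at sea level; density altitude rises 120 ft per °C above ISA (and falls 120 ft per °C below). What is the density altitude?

8000 ft

Pressure altitude = 8600 + (29.92 − 30.52) × 1000 = 8600 + (-600) = 8000 ft.
ISA temperature at 8000 ft = 15 − 2 × (8000/1000) = -1°C.
ISA deviation = -1 − (-1) = 0°C.
Density altitude = 8000 + 120 × (0) = 8000 ft.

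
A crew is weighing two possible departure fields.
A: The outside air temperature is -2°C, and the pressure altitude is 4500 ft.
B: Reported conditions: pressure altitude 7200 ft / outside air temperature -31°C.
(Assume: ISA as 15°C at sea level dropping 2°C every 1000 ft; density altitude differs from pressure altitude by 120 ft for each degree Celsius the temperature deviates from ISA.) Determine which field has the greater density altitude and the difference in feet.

A: ISA temp = 6°C, deviation -8°C, DA = 4500 + 120 × (-8) = 3540 ft.
B: ISA temp = 0.6°C, deviation -31.6°C, DA = 7200 + 120 × (-31.6) = 3408 ft.
A is higher by 3540 − 3408 = 132 ft.

A by 132 ft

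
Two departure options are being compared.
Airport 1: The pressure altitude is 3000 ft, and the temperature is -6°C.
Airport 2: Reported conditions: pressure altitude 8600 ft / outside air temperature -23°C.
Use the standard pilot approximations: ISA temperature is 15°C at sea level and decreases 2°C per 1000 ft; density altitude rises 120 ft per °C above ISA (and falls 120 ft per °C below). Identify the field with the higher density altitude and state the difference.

Airport 2 by 4904 ft

Airport 1: ISA temp = 9°C, deviation -15°C, DA = 3000 + 120 × (-15) = 1200 ft.
Airport 2: ISA temp = -2.2°C, deviation -20.8°C, DA = 8600 + 120 × (-20.8) = 6104 ft.
Airport 2 is higher by 6104 − 1200 = 4904 ft.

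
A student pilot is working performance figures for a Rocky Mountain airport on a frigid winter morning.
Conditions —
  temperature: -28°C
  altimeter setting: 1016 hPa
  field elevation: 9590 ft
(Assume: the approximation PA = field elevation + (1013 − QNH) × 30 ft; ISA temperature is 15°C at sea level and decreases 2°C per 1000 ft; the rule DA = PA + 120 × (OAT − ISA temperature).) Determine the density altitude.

Pressure altitude = 9590 + (1013 − 1016) × 30 = 9590 + (-90) = 9500 ft.
ISA temperature at 9500 ft = 15 − 2 × (9500/1000) = -4°C.
ISA deviation = -28 − (-4) = -24°C.
Density altitude = 9500 + 120 × (-24) = 6620 ft.

6620 ft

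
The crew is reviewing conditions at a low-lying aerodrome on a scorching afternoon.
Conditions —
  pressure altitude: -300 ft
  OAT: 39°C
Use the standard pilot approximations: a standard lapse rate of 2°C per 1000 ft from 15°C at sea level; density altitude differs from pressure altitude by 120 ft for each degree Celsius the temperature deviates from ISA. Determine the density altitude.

2508 ft

ISA temperature at -300 ft = 15 − 2 × (-300/1000) = 15.6°C.
ISA deviation = 39 − 15.6 = +23.4°C.
Density altitude = -300 + 120 × (23.4) = -300 + (+2808) = 2508 ft.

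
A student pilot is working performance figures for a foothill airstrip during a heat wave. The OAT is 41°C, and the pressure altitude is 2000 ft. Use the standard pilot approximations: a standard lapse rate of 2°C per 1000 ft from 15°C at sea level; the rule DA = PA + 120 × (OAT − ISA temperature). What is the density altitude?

ISA temperature at 2000 ft = 15 − 2 × (2000/1000) = 11°C.
ISA deviation = 41 − 11 = +30°C.
Density altitude = 2000 + 120 × (30) = 2000 + (+3600) = 5600 ft.

5600 ft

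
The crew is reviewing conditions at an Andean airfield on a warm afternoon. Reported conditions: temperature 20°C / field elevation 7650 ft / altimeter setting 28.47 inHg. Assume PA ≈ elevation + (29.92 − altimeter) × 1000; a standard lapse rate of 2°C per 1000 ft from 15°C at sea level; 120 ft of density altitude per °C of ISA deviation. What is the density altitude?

Pressure altitude = 7650 + (29.92 − 28.47) × 1000 = 7650 + (+1450) = 9100 ft.
ISA temperature at 9100 ft = 15 − 2 × (9100/1000) = -3.2°C.
ISA deviation = 20 − (-3.2) = +23.2°C.
Density altitude = 9100 + 120 × (23.2) = 11884 ft.

11884 ft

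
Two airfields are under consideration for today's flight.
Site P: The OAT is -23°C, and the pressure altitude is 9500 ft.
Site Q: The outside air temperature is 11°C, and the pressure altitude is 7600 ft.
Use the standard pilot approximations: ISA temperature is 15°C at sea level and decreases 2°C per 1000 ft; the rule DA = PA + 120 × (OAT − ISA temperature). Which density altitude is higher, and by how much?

Site Q by 1724 ft

Site P: ISA temp = -4°C, deviation -19°C, DA = 9500 + 120 × (-19) = 7220 ft.
Site Q: ISA temp = -0.2°C, deviation +11.2°C, DA = 7600 + 120 × 11.2 = 8944 ft.
Site Q is higher by 8944 − 7220 = 1724 ft.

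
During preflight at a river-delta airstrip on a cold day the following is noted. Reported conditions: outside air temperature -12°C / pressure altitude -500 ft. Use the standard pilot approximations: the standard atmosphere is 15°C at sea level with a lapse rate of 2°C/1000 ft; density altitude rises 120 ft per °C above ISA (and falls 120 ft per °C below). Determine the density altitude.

-3860 ft

ISA temperature at -500 ft = 15 − 2 × (-500/1000) = 16°C.
ISA deviation = -12 − 16 = -28°C.
Density altitude = -500 + 120 × (-28) = -500 + (-3360) = -3860 ft.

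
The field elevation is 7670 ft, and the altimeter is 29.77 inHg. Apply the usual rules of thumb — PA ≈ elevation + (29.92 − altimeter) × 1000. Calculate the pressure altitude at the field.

Pressure correction = (29.92 − 29.77) × 1000 = +150 ft.
Pressure altitude = 7670 + (+150) = 7820 ft.

7820 ft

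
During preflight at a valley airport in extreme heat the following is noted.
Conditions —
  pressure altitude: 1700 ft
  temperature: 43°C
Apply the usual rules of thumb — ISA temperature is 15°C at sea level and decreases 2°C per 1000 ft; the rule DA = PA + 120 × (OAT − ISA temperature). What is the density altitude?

5468 ft

ISA temperature at 1700 ft = 15 − 2 × (1700/1000) = 11.6°C.
ISA deviation = 43 − 11.6 = +31.4°C.
Density altitude = 1700 + 120 × (31.4) = 1700 + (+3768) = 5468 ft.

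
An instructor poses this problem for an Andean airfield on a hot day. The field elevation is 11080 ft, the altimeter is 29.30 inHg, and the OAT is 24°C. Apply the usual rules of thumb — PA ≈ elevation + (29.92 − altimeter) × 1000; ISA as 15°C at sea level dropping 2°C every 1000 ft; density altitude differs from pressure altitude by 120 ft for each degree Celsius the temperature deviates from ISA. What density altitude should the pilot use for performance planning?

15588 ft

Pressure altitude = 11080 + (29.92 − 29.30) × 1000 = 11080 + (+620) = 11700 ft.
ISA temperature at 11700 ft = 15 − 2 × (11700/1000) = -8.4°C.
ISA deviation = 24 − (-8.4) = +32.4°C.
Density altitude = 11700 + 120 × (32.4) = 15588 ft.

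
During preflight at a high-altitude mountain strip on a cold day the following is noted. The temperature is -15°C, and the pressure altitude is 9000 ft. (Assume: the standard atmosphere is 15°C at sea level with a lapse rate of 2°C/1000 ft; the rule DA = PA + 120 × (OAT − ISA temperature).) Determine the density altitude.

7560 ft

ISA temperature at 9000 ft = 15 − 2 × (9000/1000) = -3°C.
ISA deviation = -15 − (-3) = -12°C.
Density altitude = 9000 + 120 × (-12) = 9000 + (-1440) = 7560 ft.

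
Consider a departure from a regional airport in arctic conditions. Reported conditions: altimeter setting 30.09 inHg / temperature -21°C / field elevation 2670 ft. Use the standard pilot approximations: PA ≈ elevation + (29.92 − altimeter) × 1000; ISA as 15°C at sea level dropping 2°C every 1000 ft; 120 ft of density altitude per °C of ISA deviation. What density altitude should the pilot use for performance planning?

-1220 ft

Pressure altitude = 2670 + (29.92 − 30.09) × 1000 = 2670 + (-170) = 2500 ft.
ISA temperature at 2500 ft = 15 − 2 × (2500/1000) = 10°C.
ISA deviation = -21 − 10 = -31°C.
Density altitude = 2500 + 120 × (-31) = -1220 ft.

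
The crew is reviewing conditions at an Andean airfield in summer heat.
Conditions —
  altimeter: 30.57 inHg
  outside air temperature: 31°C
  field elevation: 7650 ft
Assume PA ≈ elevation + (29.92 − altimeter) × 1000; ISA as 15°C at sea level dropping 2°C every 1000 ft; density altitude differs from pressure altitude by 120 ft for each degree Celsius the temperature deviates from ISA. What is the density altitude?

10600 ft

Pressure altitude = 7650 + (29.92 − 30.57) × 1000 = 7650 + (-650) = 7000 ft.
ISA temperature at 7000 ft = 15 − 2 × (7000/1000) = 1°C.
ISA deviation = 31 − 1 = +30°C.
Density altitude = 7000 + 120 × (30) = 10600 ft.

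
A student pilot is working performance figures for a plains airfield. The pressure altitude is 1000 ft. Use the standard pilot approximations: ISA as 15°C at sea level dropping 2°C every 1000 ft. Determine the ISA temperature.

13°C

ISA temperature = 15 − 2 × (1000/1000) = 15 − 2 = 13°C.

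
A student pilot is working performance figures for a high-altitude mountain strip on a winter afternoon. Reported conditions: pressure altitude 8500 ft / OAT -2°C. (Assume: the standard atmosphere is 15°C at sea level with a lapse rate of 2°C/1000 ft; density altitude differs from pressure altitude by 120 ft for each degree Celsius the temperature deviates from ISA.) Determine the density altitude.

8500 ft

ISA temperature at 8500 ft = 15 − 2 × (8500/1000) = -2°C.
ISA deviation = -2 − (-2) = 0°C.
Density altitude = 8500 + 120 × (0) = 8500 + (0) = 8500 ft.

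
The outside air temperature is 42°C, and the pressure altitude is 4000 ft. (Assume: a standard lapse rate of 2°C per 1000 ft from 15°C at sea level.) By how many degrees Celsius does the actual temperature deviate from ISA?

ISA temperature at 4000 ft = 15 − 2 × (4000/1000) = 7°C.
Deviation = OAT − ISA = 42 − 7 = +35°C.

ISA+35°C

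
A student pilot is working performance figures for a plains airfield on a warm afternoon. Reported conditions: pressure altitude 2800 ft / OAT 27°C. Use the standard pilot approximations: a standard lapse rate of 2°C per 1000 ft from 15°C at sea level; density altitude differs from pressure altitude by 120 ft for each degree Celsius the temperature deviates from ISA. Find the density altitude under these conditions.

4912 ft

ISA temperature at 2800 ft = 15 − 2 × (2800/1000) = 9.4°C.
ISA deviation = 27 − 9.4 = +17.6°C.
Density altitude = 2800 + 120 × (17.6) = 2800 + (+2112) = 4912 ft.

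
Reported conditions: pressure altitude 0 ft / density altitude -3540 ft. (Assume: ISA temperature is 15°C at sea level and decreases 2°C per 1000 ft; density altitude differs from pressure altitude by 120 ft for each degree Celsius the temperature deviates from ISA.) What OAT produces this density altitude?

Density altitude − pressure altitude = -3540 − 0 = -3540 ft.
At 120 ft/°C that is an ISA deviation of -3540/120 = -29.5°C.
ISA temperature at 0 ft = 15 − 2 × (0/1000) = 15°C.
OAT = ISA + deviation = 15 + (-29.5) = -14.5°C.

-14.5°C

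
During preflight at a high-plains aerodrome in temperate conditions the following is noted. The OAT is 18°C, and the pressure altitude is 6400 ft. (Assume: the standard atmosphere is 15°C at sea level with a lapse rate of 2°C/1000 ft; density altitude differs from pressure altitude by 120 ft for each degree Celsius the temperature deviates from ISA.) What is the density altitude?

ISA temperature at 6400 ft = 15 − 2 × (6400/1000) = 2.2°C.
ISA deviation = 18 − 2.2 = +15.8°C.
Density altitude = 6400 + 120 × (15.8) = 6400 + (+1896) = 8296 ft.

8296 ft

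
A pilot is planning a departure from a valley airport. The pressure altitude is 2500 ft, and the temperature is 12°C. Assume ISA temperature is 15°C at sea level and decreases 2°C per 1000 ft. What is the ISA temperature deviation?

ISA temperature at 2500 ft = 15 − 2 × (2500/1000) = 10°C.
Deviation = OAT − ISA = 12 − 10 = +2°C.

ISA+2°C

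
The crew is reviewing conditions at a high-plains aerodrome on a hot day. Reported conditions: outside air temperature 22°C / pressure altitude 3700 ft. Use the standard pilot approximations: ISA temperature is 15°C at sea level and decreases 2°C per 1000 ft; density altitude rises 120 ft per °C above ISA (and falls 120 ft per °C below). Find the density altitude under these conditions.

5428 ft

ISA temperature at 3700 ft = 15 − 2 × (3700/1000) = 7.6°C.
ISA deviation = 22 − 7.6 = +14.4°C.
Density altitude = 3700 + 120 × (14.4) = 3700 + (+1728) = 5428 ft.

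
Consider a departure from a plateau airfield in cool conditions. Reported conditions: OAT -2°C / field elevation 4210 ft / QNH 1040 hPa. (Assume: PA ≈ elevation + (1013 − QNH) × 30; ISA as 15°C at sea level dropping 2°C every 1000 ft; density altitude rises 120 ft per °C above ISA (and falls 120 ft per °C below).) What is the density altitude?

2176 ft

Pressure altitude = 4210 + (1013 − 1040) × 30 = 4210 + (-810) = 3400 ft.
ISA temperature at 3400 ft = 15 − 2 × (3400/1000) = 8.2°C.
ISA deviation = -2 − 8.2 = -10.2°C.
Density altitude = 3400 + 120 × (-10.2) = 2176 ft.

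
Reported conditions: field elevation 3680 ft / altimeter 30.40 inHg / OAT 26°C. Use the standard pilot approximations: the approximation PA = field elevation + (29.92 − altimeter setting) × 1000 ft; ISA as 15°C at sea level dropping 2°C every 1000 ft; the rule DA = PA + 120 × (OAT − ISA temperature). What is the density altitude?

5288 ft

Pressure altitude = 3680 + (29.92 − 30.40) × 1000 = 3680 + (-480) = 3200 ft.
ISA temperature at 3200 ft = 15 − 2 × (3200/1000) = 8.6°C.
ISA deviation = 26 − 8.6 = +17.4°C.
Density altitude = 3200 + 120 × (17.4) = 5288 ft.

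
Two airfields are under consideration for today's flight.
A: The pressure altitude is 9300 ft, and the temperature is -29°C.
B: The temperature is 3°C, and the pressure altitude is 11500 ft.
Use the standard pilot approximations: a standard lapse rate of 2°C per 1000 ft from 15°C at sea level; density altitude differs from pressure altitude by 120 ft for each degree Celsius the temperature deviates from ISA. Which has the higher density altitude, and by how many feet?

A: ISA temp = -3.6°C, deviation -25.4°C, DA = 9300 + 120 × (-25.4) = 6252 ft.
B: ISA temp = -8°C, deviation +11°C, DA = 11500 + 120 × 11 = 12820 ft.
B is higher by 12820 − 6252 = 6568 ft.

B by 6568 ft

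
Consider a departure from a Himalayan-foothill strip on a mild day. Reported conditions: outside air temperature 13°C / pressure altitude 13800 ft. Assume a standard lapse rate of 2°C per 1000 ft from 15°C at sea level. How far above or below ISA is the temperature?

ISA temperature at 13800 ft = 15 − 2 × (13800/1000) = -12.6°C.
Deviation = OAT − ISA = 13 − (-12.6) = +25.6°C.

ISA+25.6°C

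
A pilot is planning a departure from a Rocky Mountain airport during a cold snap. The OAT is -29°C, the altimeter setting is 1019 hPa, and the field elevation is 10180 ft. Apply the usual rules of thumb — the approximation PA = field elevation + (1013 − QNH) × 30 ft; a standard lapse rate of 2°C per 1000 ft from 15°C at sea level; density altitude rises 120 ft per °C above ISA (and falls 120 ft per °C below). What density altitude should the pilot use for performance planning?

7120 ft

Pressure altitude = 10180 + (1013 − 1019) × 30 = 10180 + (-180) = 10000 ft.
ISA temperature at 10000 ft = 15 − 2 × (10000/1000) = -5°C.
ISA deviation = -29 − (-5) = -24°C.
Density altitude = 10000 + 120 × (-24) = 7120 ft.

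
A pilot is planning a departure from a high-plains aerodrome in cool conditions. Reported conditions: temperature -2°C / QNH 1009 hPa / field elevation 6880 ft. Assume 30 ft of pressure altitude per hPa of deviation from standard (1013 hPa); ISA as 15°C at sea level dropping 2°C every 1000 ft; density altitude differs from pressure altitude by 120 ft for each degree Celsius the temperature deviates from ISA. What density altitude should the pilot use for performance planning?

6640 ft

Pressure altitude = 6880 + (1013 − 1009) × 30 = 6880 + (+120) = 7000 ft.
ISA temperature at 7000 ft = 15 − 2 × (7000/1000) = 1°C.
ISA deviation = -2 − 1 = -3°C.
Density altitude = 7000 + 120 × (-3) = 6640 ft.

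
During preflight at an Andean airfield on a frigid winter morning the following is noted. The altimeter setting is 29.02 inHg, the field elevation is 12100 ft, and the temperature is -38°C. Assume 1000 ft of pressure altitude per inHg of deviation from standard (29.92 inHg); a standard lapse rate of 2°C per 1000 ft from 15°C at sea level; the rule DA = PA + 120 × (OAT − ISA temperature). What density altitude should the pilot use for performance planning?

9760 ft

Pressure altitude = 12100 + (29.92 − 29.02) × 1000 = 12100 + (+900) = 13000 ft.
ISA temperature at 13000 ft = 15 − 2 × (13000/1000) = -11°C.
ISA deviation = -38 − (-11) = -27°C.
Density altitude = 13000 + 120 × (-27) = 9760 ft.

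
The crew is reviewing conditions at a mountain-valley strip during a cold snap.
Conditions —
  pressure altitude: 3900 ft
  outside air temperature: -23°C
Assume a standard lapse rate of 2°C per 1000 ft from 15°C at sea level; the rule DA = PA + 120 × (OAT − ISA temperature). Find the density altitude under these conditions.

276 ft

ISA temperature at 3900 ft = 15 − 2 × (3900/1000) = 7.2°C.
ISA deviation = -23 − 7.2 = -30.2°C.
Density altitude = 3900 + 120 × (-30.2) = 3900 + (-3624) = 276 ft.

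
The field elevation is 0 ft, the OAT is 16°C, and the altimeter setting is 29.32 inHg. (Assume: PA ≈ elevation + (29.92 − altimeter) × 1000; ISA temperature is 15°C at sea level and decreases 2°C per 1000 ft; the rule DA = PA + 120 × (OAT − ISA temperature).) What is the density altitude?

Pressure altitude = 0 + (29.92 − 29.32) × 1000 = 0 + (+600) = 600 ft.
ISA temperature at 600 ft = 15 − 2 × (600/1000) = 13.8°C.
ISA deviation = 16 − 13.8 = +2.2°C.
Density altitude = 600 + 120 × (2.2) = 864 ft.

864 ft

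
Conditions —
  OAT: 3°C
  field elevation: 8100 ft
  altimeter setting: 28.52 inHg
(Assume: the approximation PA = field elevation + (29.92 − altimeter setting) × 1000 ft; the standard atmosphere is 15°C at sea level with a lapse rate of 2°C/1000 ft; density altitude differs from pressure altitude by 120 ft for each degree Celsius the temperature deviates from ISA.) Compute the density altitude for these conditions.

10340 ft

Pressure altitude = 8100 + (29.92 − 28.52) × 1000 = 8100 + (+1400) = 9500 ft.
ISA temperature at 9500 ft = 15 − 2 × (9500/1000) = -4°C.
ISA deviation = 3 − (-4) = +7°C.
Density altitude = 9500 + 120 × (7) = 10340 ft.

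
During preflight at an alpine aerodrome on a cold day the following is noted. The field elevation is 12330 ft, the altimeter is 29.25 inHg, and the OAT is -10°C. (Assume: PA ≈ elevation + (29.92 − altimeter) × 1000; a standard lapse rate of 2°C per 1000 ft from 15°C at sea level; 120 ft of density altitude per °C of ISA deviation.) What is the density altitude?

Pressure altitude = 12330 + (29.92 − 29.25) × 1000 = 12330 + (+670) = 13000 ft.
ISA temperature at 13000 ft = 15 − 2 × (13000/1000) = -11°C.
ISA deviation = -10 − (-11) = +1°C.
Density altitude = 13000 + 120 × (1) = 13120 ft.

13120 ft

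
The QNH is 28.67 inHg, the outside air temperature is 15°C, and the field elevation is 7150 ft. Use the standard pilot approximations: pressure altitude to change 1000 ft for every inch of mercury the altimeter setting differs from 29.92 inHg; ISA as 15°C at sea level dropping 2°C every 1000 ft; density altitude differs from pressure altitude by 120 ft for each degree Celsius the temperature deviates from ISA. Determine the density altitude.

Pressure altitude = 7150 + (29.92 − 28.67) × 1000 = 7150 + (+1250) = 8400 ft.
ISA temperature at 8400 ft = 15 − 2 × (8400/1000) = -1.8°C.
ISA deviation = 15 − (-1.8) = +16.8°C.
Density altitude = 8400 + 120 × (16.8) = 10416 ft.

10416 ft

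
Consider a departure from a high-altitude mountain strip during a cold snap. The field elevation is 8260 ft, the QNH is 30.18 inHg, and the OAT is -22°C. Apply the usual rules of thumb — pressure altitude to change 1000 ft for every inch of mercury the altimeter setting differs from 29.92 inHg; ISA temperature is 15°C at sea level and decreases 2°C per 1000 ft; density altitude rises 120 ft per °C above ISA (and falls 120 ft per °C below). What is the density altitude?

5480 ft

Pressure altitude = 8260 + (29.92 − 30.18) × 1000 = 8260 + (-260) = 8000 ft.
ISA temperature at 8000 ft = 15 − 2 × (8000/1000) = -1°C.
ISA deviation = -22 − (-1) = -21°C.
Density altitude = 8000 + 120 × (-21) = 5480 ft.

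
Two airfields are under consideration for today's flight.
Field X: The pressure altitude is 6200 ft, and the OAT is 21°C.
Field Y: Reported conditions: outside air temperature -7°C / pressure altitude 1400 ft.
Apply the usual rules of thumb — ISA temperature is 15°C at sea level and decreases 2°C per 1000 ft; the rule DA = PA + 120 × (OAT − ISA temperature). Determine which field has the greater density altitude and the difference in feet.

Field X by 9312 ft

Field X: ISA temp = 2.6°C, deviation +18.4°C, DA = 6200 + 120 × 18.4 = 8408 ft.
Field Y: ISA temp = 12.2°C, deviation -19.2°C, DA = 1400 + 120 × (-19.2) = -904 ft.
Field X is higher by 8408 − (-904) = 9312 ft.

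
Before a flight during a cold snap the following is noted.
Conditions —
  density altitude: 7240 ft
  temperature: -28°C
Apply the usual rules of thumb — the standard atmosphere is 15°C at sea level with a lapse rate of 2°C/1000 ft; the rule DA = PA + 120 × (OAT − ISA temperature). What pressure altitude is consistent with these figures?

10000 ft

DA = PA + 120 × (OAT − (15 − 2·PA/1000)) = PA + 120·OAT − 1800 + 0.24·PA = 1.24·PA + 120·OAT − 1800.
So 1.24·PA = 7240 − 120 × (-28) + 1800 = 12400.
PA = 12400 / 1.24 = 10000 ft.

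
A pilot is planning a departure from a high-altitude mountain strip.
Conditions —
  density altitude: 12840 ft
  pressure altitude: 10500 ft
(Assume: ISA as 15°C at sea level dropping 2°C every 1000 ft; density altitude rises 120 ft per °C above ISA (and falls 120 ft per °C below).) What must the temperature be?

Density altitude − pressure altitude = 12840 − 10500 = +2340 ft.
At 120 ft/°C that is an ISA deviation of 2340/120 = +19.5°C.
ISA temperature at 10500 ft = 15 − 2 × (10500/1000) = -6°C.
OAT = ISA + deviation = -6 + (+19.5) = 13.5°C.

13.5°C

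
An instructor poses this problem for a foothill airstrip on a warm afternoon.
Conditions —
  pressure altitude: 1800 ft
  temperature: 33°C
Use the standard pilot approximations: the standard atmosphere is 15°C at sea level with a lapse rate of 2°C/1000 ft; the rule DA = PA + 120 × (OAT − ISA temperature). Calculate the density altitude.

4392 ft

ISA temperature at 1800 ft = 15 − 2 × (1800/1000) = 11.4°C.
ISA deviation = 33 − 11.4 = +21.6°C.
Density altitude = 1800 + 120 × (21.6) = 1800 + (+2592) = 4392 ft.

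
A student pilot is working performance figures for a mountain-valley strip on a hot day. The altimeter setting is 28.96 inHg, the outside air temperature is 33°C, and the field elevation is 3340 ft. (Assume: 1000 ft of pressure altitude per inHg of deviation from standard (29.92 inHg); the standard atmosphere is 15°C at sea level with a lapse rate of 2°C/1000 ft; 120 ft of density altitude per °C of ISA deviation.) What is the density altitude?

7492 ft

Pressure altitude = 3340 + (29.92 − 28.96) × 1000 = 3340 + (+960) = 4300 ft.
ISA temperature at 4300 ft = 15 − 2 × (4300/1000) = 6.4°C.
ISA deviation = 33 − 6.4 = +26.6°C.
Density altitude = 4300 + 120 × (26.6) = 7492 ft.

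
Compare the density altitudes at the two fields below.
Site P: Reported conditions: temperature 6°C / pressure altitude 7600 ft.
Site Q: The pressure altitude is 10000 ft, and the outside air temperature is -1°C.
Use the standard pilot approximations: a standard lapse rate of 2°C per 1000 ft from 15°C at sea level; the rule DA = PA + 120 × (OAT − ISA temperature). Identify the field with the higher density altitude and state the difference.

Site Q by 2136 ft

Site P: ISA temp = -0.2°C, deviation +6.2°C, DA = 7600 + 120 × 6.2 = 8344 ft.
Site Q: ISA temp = -5°C, deviation +4°C, DA = 10000 + 120 × 4 = 10480 ft.
Site Q is higher by 10480 − 8344 = 2136 ft.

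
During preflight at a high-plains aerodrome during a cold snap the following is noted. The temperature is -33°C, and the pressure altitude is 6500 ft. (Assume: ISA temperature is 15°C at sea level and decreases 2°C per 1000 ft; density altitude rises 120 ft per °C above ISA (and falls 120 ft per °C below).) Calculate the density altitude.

2300 ft

ISA temperature at 6500 ft = 15 − 2 × (6500/1000) = 2°C.
ISA deviation = -33 − 2 = -35°C.
Density altitude = 6500 + 120 × (-35) = 6500 + (-4200) = 2300 ft.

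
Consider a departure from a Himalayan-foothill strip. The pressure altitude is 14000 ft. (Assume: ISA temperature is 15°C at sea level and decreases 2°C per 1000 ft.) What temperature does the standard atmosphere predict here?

ISA temperature = 15 − 2 × (14000/1000) = 15 − 28 = -13°C.

-13°C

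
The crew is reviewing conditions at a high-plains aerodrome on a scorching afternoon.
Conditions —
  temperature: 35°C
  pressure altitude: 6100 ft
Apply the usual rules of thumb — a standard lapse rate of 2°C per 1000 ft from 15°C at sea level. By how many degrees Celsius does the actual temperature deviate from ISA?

ISA+32.2°C

ISA temperature at 6100 ft = 15 − 2 × (6100/1000) = 2.8°C.
Deviation = OAT − ISA = 35 − 2.8 = +32.2°C.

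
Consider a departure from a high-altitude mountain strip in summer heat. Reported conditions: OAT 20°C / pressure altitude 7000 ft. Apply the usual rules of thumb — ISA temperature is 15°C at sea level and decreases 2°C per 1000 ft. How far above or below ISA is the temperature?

ISA temperature at 7000 ft = 15 − 2 × (7000/1000) = 1°C.
Deviation = OAT − ISA = 20 − 1 = +19°C.

ISA+19°C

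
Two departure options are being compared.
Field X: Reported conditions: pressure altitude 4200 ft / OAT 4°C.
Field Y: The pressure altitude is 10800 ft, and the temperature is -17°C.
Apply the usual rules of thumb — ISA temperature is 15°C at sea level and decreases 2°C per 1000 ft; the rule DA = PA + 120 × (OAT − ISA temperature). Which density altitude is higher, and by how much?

Field Y by 5664 ft

Field X: ISA temp = 6.6°C, deviation -2.6°C, DA = 4200 + 120 × (-2.6) = 3888 ft.
Field Y: ISA temp = -6.6°C, deviation -10.4°C, DA = 10800 + 120 × (-10.4) = 9552 ft.
Field Y is higher by 9552 − 3888 = 5664 ft.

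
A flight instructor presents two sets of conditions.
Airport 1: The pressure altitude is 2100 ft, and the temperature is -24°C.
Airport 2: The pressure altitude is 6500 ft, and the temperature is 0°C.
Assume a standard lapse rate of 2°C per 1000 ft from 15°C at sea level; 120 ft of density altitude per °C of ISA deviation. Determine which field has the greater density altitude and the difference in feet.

Airport 2 by 8336 ft

Airport 1: ISA temp = 10.8°C, deviation -34.8°C, DA = 2100 + 120 × (-34.8) = -2076 ft.
Airport 2: ISA temp = 2°C, deviation -2°C, DA = 6500 + 120 × (-2) = 6260 ft.
Airport 2 is higher by 6260 − (-2076) = 8336 ft.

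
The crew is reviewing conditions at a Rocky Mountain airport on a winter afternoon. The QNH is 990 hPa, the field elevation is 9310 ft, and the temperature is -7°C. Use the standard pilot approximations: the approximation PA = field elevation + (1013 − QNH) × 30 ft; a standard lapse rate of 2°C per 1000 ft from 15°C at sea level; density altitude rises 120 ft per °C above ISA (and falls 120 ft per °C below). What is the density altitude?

Pressure altitude = 9310 + (1013 − 990) × 30 = 9310 + (+690) = 10000 ft.
ISA temperature at 10000 ft = 15 − 2 × (10000/1000) = -5°C.
ISA deviation = -7 − (-5) = -2°C.
Density altitude = 10000 + 120 × (-2) = 9760 ft.

9760 ft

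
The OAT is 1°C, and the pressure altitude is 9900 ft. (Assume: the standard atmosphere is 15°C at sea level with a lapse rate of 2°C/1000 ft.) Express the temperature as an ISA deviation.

ISA+5.8°C

ISA temperature at 9900 ft = 15 − 2 × (9900/1000) = -4.8°C.
Deviation = OAT − ISA = 1 − (-4.8) = +5.8°C.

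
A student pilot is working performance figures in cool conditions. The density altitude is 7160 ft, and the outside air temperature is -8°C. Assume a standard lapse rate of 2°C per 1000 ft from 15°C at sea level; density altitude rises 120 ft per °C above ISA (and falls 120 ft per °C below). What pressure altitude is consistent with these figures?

8000 ft

DA = PA + 120 × (OAT − (15 − 2·PA/1000)) = PA + 120·OAT − 1800 + 0.24·PA = 1.24·PA + 120·OAT − 1800.
So 1.24·PA = 7160 − 120 × (-8) + 1800 = 9920.
PA = 9920 / 1.24 = 8000 ft.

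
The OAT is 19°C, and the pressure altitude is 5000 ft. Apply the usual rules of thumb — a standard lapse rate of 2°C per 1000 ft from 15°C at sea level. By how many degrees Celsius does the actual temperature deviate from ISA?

ISA temperature at 5000 ft = 15 − 2 × (5000/1000) = 5°C.
Deviation = OAT − ISA = 19 − 5 = +14°C.

ISA+14°C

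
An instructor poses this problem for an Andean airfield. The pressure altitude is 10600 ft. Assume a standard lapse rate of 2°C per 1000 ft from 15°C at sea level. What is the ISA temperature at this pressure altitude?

ISA temperature = 15 − 2 × (10600/1000) = 15 − 21.2 = -6.2°C.

-6.2°C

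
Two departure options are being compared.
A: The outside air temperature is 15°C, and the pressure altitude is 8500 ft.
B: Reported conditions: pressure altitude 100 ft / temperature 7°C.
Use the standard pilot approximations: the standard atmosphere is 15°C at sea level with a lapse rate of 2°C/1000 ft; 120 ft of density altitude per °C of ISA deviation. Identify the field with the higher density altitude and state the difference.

A by 11376 ft

A: ISA temp = -2°C, deviation +17°C, DA = 8500 + 120 × 17 = 10540 ft.
B: ISA temp = 14.8°C, deviation -7.8°C, DA = 100 + 120 × (-7.8) = -836 ft.
A is higher by 10540 − (-836) = 11376 ft.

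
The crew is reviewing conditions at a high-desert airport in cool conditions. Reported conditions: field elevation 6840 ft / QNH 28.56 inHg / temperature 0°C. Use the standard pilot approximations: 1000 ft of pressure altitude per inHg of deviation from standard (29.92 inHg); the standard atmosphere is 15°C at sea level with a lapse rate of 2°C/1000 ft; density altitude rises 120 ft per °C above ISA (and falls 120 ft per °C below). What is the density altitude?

Pressure altitude = 6840 + (29.92 − 28.56) × 1000 = 6840 + (+1360) = 8200 ft.
ISA temperature at 8200 ft = 15 − 2 × (8200/1000) = -1.4°C.
ISA deviation = 0 − (-1.4) = +1.4°C.
Density altitude = 8200 + 120 × (1.4) = 8368 ft.

8368 ft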